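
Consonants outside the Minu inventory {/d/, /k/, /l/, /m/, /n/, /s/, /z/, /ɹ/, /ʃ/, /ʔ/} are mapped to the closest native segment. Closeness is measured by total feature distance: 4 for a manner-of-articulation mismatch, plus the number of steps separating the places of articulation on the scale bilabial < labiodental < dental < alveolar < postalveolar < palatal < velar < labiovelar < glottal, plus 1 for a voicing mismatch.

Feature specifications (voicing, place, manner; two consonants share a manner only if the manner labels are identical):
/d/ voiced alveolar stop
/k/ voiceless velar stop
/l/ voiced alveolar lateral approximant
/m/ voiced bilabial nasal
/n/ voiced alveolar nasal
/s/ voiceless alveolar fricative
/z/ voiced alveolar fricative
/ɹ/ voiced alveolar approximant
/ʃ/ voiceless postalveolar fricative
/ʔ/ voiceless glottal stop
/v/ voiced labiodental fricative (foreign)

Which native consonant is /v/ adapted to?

z

/z/ is closest: same manner (fricative), place distance 2 (labiodental→alveolar), same voicing; total 2. Next closest is /s/ at distance 3.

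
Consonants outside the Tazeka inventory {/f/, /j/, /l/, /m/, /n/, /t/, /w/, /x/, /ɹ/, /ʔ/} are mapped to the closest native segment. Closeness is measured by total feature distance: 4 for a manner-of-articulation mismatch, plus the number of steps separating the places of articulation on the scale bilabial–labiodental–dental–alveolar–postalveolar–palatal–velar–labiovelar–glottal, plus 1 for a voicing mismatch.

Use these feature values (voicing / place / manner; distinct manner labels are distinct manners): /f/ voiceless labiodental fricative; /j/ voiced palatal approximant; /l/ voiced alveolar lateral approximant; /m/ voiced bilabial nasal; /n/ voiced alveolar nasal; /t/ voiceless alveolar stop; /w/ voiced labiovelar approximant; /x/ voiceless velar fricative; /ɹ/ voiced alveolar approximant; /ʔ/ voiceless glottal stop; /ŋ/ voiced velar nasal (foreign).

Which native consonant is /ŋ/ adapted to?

/n/ is closest: same manner (nasal), place distance 3 (velar→alveolar), same voicing; total 3. Next closest is /j/ at distance 5.

n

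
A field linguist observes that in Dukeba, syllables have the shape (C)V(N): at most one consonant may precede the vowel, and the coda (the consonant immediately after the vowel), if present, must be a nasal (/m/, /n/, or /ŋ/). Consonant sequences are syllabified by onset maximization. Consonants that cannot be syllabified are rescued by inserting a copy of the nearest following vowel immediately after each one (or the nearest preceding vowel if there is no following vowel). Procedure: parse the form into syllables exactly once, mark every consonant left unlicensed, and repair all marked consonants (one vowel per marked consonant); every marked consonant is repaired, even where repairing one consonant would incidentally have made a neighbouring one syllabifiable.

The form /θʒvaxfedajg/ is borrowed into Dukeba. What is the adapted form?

θaʒavaxefedajaga

Syllabifying with onset maximization leaves /θ/, /ʒ/, /x/, /j/, /g/ stranded (only a nasal (/m/, /n/, or /ŋ/) is licensed in coda position; onsets are limited to one consonant).
Epenthesis after each stranded consonant: /θ/ → /θa/, /ʒ/ → /ʒa/, /x/ → /xe/, /j/ → /ja/, /g/ → /ga/.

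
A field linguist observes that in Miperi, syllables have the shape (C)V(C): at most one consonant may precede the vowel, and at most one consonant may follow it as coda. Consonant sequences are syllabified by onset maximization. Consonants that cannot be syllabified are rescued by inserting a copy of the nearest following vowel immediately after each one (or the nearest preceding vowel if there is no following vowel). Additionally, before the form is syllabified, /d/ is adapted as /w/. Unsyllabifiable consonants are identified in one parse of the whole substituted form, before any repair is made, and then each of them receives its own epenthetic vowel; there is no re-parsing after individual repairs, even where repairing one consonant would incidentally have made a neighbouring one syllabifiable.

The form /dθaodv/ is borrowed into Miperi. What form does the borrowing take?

Substitution: /d/ → /w/, giving /wθaowv/.
The consonants /w/, /v/ cannot be parsed into a legal (C)V(C) syllable (at most one coda consonant is licensed; onsets are limited to one consonant).
Inserting the epenthetic vowel yields /w/ → /wa/, /v/ → /vo/.

waθaowvo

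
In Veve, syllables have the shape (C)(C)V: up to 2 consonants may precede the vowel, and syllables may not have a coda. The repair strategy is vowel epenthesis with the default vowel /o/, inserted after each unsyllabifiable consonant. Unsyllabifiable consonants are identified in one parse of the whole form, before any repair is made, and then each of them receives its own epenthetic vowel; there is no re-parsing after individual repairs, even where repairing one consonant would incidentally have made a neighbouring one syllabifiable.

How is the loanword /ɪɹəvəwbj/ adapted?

Syllabifying with onset maximization leaves /w/, /b/, /j/ stranded (no codas are permitted; onsets may contain at most 2 consonants).
Each unlicensed consonant becomes the onset of a new syllable: /w/ → /wo/, /b/ → /bo/, /j/ → /jo/.

ɪɹəvəwobojo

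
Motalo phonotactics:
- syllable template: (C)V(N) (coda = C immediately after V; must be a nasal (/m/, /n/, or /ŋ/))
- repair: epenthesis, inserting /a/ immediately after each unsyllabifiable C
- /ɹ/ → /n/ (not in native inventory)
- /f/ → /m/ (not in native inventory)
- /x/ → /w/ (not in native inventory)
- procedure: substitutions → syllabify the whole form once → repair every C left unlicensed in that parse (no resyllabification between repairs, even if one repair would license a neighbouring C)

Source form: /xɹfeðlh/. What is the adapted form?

Substitution: /x/ → /w/, /ɹ/ → /n/, /f/ → /m/, giving /wnmeðlh/.
Under (C)V(N), the unsyllabifiable consonants are /w/, /n/, /ð/, /l/, /h/ (only a nasal (/m/, /n/, or /ŋ/) is licensed in coda position; onsets are limited to one consonant).
Each unlicensed consonant becomes the onset of a new syllable: /w/ → /wa/, /n/ → /na/, /ð/ → /ða/, /l/ → /la/, /h/ → /ha/.

wanameðalaha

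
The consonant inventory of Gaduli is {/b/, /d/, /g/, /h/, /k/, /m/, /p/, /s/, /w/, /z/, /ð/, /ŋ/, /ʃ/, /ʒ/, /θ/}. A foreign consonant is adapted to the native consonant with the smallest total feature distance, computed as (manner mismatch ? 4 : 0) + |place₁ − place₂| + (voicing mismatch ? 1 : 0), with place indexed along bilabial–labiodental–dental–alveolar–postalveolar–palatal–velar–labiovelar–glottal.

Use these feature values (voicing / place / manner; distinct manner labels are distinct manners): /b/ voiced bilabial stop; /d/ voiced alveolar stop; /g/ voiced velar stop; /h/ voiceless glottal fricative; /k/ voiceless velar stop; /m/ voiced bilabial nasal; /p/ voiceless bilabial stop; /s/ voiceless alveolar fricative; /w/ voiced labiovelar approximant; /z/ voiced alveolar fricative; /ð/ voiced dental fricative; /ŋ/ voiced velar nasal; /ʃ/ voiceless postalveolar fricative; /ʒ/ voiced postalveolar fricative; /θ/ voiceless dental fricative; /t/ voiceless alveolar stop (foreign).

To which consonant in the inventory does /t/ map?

d

/d/ is closest: same manner (stop), place distance 0 (alveolar→alveolar), voicing differs (+1); total 1. Next closest is /k/ at distance 3.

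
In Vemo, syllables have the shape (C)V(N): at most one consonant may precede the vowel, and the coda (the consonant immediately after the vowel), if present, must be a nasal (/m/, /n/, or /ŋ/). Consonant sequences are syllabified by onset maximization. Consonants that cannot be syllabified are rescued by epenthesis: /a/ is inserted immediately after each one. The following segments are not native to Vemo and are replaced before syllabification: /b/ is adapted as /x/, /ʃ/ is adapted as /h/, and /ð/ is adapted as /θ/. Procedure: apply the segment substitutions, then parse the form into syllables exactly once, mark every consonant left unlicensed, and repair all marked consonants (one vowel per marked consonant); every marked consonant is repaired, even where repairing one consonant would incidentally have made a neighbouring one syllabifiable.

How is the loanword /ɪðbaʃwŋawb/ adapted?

Substitution: /ð/ → /θ/, /b/ → /x/, /ʃ/ → /h/, giving /ɪθxahwŋawx/.
Syllabifying with onset maximization leaves /θ/, /h/, /w/, /w/, /x/ stranded (only a nasal (/m/, /n/, or /ŋ/) is licensed in coda position; onsets are limited to one consonant).
Each unlicensed consonant becomes the onset of a new syllable: /θ/ → /θa/, /h/ → /ha/, /w/ → /wa/, /w/ → /wa/, /x/ → /xa/.

ɪθaxahawaŋawaxa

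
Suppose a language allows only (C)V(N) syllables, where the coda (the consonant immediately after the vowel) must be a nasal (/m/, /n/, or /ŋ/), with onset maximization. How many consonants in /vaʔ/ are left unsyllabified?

Under (C)V(N), the unsyllabifiable consonants are /ʔ/ (only a nasal (/m/, /n/, or /ŋ/) is licensed in coda position; onsets are limited to one consonant).

1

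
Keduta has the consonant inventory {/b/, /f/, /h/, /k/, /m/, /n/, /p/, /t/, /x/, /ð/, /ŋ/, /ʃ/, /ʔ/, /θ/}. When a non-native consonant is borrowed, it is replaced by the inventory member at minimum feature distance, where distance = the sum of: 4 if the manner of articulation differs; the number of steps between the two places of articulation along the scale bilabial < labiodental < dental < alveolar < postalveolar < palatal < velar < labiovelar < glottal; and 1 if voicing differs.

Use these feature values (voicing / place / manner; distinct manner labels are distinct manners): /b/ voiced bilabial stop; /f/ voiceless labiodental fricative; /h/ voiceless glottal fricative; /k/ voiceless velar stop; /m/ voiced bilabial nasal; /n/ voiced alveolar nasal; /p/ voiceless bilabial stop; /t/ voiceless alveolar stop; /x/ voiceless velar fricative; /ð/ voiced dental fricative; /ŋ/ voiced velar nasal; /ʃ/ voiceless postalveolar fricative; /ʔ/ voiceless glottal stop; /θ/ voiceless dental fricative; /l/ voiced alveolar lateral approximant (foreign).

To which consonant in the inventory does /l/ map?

n

/n/ is closest: manner differs (lateral approximant→nasal, +4), place distance 0 (alveolar→alveolar), same voicing; total 4. Next closest is /t/ at distance 5.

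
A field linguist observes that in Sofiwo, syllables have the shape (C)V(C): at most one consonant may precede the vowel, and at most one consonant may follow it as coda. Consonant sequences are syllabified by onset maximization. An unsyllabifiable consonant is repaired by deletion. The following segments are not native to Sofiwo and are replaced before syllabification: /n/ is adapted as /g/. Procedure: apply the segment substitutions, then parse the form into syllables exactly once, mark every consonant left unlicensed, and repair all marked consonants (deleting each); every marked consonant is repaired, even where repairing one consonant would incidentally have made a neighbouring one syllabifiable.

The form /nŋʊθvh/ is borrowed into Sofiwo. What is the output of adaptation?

Substitution: /n/ → /g/, giving /gŋʊθvh/.
Syllabifying with onset maximization leaves /g/, /v/, /h/ stranded (at most one coda consonant is licensed; onsets are limited to one consonant).
Deleting the stranded consonants removes /g/, /v/, /h/.

ŋʊθ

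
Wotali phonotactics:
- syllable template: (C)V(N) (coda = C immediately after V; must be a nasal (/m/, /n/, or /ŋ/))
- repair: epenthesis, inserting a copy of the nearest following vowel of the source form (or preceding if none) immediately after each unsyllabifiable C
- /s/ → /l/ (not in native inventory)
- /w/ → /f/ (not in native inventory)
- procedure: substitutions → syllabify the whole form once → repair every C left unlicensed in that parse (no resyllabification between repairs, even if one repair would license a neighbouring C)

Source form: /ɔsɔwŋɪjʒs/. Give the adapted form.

Substitution: /s/ → /l/, /w/ → /f/, giving /ɔlɔfŋɪjʒl/.
Under (C)V(N), the unsyllabifiable consonants are /f/, /j/, /ʒ/, /l/ (only a nasal (/m/, /n/, or /ŋ/) is licensed in coda position; onsets are limited to one consonant).
Inserting the epenthetic vowel yields /f/ → /fɪ/, /j/ → /jɪ/, /ʒ/ → /ʒɪ/, /l/ → /lɪ/.

ɔlɔfɪŋɪjɪʒɪlɪ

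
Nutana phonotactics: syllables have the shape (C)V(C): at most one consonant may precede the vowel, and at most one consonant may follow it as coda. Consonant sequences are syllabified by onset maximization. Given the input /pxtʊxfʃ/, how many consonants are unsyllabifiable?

4

Syllabifying with onset maximization leaves /p/, /x/, /f/, /ʃ/ stranded (at most one coda consonant is licensed; onsets are limited to one consonant).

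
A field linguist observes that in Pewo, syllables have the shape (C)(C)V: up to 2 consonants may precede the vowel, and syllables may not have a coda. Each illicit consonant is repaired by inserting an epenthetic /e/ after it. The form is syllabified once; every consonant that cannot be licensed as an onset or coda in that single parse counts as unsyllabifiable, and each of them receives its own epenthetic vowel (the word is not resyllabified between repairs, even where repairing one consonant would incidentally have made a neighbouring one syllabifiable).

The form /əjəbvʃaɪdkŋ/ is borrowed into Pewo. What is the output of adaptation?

Syllabifying with onset maximization leaves /b/, /d/, /k/, /ŋ/ stranded (no codas are permitted; onsets may contain at most 2 consonants).
Epenthesis after each stranded consonant: /b/ → /be/, /d/ → /de/, /k/ → /ke/, /ŋ/ → /ŋe/.

əjəbevʃaɪdekeŋe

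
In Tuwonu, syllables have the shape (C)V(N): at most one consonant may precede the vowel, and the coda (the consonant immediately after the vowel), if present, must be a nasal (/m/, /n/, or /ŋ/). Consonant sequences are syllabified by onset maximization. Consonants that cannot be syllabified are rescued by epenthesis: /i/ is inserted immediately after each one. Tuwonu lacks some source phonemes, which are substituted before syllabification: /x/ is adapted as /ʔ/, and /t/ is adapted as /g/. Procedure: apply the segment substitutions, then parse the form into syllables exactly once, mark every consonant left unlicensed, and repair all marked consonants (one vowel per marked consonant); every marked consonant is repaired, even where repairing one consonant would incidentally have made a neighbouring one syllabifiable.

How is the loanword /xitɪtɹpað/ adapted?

ʔigɪgiɹipaði

Substitution: /x/ → /ʔ/, /t/ → /g/, giving /ʔigɪgɹpað/.
The consonants /g/, /ɹ/, /ð/ cannot be parsed into a legal (C)V(N) syllable (only a nasal (/m/, /n/, or /ŋ/) is licensed in coda position; onsets are limited to one consonant).
Each unlicensed consonant becomes the onset of a new syllable: /g/ → /gi/, /ɹ/ → /ɹi/, /ð/ → /ði/.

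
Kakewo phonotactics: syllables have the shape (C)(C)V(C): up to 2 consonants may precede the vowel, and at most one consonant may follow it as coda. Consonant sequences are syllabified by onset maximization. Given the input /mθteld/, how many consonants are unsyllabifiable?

Syllabifying with onset maximization leaves /m/, /d/ stranded (at most one coda consonant is licensed; onsets may contain at most 2 consonants).

2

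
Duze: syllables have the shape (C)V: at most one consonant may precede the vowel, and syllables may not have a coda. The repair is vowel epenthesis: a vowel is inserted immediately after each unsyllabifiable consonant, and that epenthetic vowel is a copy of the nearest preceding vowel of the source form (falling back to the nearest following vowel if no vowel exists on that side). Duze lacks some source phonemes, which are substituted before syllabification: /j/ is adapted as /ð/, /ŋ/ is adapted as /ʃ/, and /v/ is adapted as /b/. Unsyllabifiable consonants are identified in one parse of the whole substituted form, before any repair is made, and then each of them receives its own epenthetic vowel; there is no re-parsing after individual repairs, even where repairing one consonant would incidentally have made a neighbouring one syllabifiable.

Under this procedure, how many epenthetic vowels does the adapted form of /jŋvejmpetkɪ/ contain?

After substitution the input is /ðʃbeðmpetkɪ/.
The unsyllabifiable consonants are /ð/, /ʃ/, /ð/, /m/, /t/; each receives one epenthetic vowel.

5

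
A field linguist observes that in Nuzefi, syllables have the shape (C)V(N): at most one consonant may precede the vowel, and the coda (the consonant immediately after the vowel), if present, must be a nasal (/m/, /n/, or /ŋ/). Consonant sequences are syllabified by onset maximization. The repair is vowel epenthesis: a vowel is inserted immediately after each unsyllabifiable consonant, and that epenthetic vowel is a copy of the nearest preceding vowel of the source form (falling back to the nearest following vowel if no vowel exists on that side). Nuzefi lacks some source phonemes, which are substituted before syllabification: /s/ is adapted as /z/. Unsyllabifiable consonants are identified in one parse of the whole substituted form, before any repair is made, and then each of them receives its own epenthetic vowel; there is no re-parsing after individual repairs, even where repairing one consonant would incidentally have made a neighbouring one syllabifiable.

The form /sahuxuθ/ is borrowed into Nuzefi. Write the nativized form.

zahuxuθu

Substitution: /s/ → /z/, giving /zahuxuθ/.
The consonants /θ/ cannot be parsed into a legal (C)V(N) syllable (only a nasal (/m/, /n/, or /ŋ/) is licensed in coda position; onsets are limited to one consonant).
Each unlicensed consonant becomes the onset of a new syllable: /θ/ → /θu/.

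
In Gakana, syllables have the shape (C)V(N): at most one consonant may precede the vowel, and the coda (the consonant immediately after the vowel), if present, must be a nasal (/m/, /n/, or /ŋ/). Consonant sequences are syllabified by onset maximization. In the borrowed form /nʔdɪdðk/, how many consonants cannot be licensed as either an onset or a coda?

The consonants /n/, /ʔ/, /d/, /ð/, /k/ cannot be parsed into a legal (C)V(N) syllable (only a nasal (/m/, /n/, or /ŋ/) is licensed in coda position; onsets are limited to one consonant).

5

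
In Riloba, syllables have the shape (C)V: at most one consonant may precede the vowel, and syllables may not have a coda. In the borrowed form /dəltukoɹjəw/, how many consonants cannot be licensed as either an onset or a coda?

Under (C)V, the unsyllabifiable consonants are /l/, /ɹ/, /w/ (no codas are permitted; onsets are limited to one consonant).

3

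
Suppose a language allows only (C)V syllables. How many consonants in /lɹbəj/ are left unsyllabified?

The consonants /l/, /ɹ/, /j/ cannot be parsed into a legal (C)V syllable (no codas are permitted; onsets are limited to one consonant).

3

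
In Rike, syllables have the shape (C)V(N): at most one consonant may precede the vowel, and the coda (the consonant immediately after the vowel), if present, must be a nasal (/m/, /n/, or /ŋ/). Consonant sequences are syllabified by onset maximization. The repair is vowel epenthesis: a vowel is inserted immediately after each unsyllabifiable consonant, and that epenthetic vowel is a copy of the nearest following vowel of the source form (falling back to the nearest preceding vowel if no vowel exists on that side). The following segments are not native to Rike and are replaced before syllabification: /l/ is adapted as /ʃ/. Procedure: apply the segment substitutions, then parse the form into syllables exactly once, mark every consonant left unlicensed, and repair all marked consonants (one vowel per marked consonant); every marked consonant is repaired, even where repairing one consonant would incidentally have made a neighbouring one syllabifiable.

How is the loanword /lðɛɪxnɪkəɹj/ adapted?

Substitution: /l/ → /ʃ/, giving /ʃðɛɪxnɪkəɹj/.
Syllabifying with onset maximization leaves /ʃ/, /x/, /ɹ/, /j/ stranded (only a nasal (/m/, /n/, or /ŋ/) is licensed in coda position; onsets are limited to one consonant).
Epenthesis after each stranded consonant: /ʃ/ → /ʃɛ/, /x/ → /xɪ/, /ɹ/ → /ɹə/, /j/ → /jə/.

ʃɛðɛɪxɪnɪkəɹəjə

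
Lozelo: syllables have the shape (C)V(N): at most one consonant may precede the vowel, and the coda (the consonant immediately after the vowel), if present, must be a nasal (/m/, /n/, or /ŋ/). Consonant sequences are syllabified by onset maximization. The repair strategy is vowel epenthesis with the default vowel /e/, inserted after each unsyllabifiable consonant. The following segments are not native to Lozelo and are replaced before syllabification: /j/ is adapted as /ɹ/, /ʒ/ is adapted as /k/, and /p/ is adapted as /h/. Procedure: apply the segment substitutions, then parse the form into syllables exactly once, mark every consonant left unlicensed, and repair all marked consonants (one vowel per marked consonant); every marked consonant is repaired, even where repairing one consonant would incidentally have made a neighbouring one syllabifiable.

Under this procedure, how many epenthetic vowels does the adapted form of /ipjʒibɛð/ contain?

3

After substitution the input is /ihɹkibɛð/.
The unsyllabifiable consonants are /h/, /ɹ/, /ð/; each receives one epenthetic vowel.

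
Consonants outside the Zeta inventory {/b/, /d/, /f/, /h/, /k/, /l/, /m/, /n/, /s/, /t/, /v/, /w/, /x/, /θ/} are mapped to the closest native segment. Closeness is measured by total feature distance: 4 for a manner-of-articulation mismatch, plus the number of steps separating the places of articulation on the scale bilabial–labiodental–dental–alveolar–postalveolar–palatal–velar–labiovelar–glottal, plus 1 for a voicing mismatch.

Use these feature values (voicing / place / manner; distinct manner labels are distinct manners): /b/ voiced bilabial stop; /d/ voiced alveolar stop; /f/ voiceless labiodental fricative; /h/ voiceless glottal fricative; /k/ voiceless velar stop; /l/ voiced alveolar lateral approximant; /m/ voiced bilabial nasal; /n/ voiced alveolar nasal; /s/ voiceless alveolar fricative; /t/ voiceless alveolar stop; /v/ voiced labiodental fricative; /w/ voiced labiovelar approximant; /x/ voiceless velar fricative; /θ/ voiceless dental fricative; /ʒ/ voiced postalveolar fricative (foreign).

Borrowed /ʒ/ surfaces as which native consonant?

/s/ is closest: same manner (fricative), place distance 1 (postalveolar→alveolar), voicing differs (+1); total 2. Next closest is /v/ at distance 3.

s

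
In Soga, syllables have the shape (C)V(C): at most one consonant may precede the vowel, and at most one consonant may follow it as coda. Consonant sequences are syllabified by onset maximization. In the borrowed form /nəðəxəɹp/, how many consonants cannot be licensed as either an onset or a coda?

1

Syllabifying with onset maximization leaves /p/ stranded (at most one coda consonant is licensed; onsets are limited to one consonant).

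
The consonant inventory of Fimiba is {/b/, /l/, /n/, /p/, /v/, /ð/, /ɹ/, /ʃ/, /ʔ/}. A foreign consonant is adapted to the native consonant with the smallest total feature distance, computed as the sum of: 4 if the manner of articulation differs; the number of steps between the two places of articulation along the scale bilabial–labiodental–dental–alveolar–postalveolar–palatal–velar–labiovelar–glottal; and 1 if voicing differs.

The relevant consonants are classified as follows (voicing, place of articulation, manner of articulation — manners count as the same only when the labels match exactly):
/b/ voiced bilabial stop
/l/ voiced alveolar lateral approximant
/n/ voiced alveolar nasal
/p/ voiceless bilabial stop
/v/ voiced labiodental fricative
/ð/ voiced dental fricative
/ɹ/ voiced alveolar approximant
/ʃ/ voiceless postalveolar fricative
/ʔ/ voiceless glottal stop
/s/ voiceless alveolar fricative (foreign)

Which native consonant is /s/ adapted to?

ʃ

/ʃ/ is closest: same manner (fricative), place distance 1 (alveolar→postalveolar), same voicing; total 1. Next closest is /ð/ at distance 2.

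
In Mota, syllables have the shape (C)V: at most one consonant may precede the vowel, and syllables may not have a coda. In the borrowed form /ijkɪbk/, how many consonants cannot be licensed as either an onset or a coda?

3

The consonants /j/, /b/, /k/ cannot be parsed into a legal (C)V syllable (no codas are permitted; onsets are limited to one consonant).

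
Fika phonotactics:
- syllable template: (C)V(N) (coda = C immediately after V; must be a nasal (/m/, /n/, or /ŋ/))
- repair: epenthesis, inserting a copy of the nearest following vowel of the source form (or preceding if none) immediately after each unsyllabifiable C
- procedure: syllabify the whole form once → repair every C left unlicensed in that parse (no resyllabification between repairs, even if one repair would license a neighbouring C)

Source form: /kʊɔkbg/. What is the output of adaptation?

The consonants /k/, /b/, /g/ cannot be parsed into a legal (C)V(N) syllable (only a nasal (/m/, /n/, or /ŋ/) is licensed in coda position; onsets are limited to one consonant).
Epenthesis after each stranded consonant: /k/ → /kɔ/, /b/ → /bɔ/, /g/ → /gɔ/.

kʊɔkɔbɔgɔ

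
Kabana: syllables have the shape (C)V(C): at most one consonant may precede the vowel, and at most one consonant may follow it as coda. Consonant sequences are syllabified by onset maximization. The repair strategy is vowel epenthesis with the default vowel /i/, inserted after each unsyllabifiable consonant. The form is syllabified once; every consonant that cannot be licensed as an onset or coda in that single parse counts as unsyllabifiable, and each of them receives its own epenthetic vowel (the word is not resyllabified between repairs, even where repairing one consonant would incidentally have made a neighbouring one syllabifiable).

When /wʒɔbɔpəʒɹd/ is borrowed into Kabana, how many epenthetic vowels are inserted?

The unsyllabifiable consonants are /w/, /ɹ/, /d/; each receives one epenthetic vowel.

3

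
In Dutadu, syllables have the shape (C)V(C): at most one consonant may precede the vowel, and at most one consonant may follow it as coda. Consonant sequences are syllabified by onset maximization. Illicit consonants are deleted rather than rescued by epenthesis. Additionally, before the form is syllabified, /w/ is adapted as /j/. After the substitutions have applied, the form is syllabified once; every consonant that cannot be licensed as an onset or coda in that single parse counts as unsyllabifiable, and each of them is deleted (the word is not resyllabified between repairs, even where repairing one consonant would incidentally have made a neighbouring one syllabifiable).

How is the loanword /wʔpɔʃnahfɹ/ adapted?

Substitution: /w/ → /j/, giving /jʔpɔʃnahfɹ/.
Syllabifying with onset maximization leaves /j/, /ʔ/, /f/, /ɹ/ stranded (at most one coda consonant is licensed; onsets are limited to one consonant).
Each unlicensed consonant is deleted: /j/, /ʔ/, /f/, /ɹ/.

pɔʃnah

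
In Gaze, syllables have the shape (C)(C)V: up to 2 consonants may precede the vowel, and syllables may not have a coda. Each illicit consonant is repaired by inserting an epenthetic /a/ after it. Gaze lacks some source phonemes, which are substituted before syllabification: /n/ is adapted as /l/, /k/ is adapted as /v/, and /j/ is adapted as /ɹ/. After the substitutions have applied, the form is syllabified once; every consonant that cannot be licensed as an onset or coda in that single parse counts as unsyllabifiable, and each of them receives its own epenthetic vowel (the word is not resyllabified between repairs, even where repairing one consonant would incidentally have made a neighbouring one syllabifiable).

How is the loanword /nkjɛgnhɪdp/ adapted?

Substitution: /n/ → /l/, /k/ → /v/, /j/ → /ɹ/, giving /lvɹɛglhɪdp/.
Under (C)(C)V, the unsyllabifiable consonants are /l/, /g/, /d/, /p/ (no codas are permitted; onsets may contain at most 2 consonants).
Inserting the epenthetic vowel yields /l/ → /la/, /g/ → /ga/, /d/ → /da/, /p/ → /pa/.

lavɹɛgalhɪdapa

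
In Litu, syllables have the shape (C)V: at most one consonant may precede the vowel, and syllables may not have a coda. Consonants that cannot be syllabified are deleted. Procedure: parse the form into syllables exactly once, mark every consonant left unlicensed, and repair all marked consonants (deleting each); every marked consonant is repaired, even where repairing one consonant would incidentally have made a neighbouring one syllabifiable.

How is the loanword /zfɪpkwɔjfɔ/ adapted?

fɪwɔfɔ

Under (C)V, the unsyllabifiable consonants are /z/, /p/, /k/, /j/ (no codas are permitted; onsets are limited to one consonant).
Deletion applies to /z/, /p/, /k/, /j/.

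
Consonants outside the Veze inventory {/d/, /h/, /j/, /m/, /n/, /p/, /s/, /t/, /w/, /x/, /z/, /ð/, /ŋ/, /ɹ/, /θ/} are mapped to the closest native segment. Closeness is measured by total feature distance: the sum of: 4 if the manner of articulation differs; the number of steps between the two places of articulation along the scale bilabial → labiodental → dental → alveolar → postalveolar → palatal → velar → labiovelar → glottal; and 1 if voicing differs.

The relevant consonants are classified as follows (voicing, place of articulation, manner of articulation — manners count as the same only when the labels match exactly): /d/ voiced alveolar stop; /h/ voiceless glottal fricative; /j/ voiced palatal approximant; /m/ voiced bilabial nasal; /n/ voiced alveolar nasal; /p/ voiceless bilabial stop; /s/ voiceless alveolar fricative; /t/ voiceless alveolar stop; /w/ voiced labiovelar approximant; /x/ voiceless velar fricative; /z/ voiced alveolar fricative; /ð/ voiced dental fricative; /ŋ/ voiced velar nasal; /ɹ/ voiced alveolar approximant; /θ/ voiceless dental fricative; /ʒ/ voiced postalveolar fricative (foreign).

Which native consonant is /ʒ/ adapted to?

z

/z/ is closest: same manner (fricative), place distance 1 (postalveolar→alveolar), same voicing; total 1. Next closest is /s/ at distance 2.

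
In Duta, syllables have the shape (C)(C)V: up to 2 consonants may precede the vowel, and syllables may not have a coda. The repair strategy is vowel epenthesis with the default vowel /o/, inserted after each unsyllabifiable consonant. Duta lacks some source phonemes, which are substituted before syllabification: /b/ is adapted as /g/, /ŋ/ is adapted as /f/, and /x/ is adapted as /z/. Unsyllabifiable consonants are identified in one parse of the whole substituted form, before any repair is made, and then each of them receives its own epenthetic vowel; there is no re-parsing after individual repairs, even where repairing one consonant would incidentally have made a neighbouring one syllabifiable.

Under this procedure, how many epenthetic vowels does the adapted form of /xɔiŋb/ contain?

2

After substitution the input is /zɔifg/.
The unsyllabifiable consonants are /f/, /g/; each receives one epenthetic vowel.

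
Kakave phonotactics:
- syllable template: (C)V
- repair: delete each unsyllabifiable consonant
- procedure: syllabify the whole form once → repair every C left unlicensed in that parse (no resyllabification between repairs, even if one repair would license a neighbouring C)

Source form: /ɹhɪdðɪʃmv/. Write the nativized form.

The consonants /ɹ/, /d/, /ʃ/, /m/, /v/ cannot be parsed into a legal (C)V syllable (no codas are permitted; onsets are limited to one consonant).
Each unlicensed consonant is deleted: /ɹ/, /d/, /ʃ/, /m/, /v/.

hɪðɪ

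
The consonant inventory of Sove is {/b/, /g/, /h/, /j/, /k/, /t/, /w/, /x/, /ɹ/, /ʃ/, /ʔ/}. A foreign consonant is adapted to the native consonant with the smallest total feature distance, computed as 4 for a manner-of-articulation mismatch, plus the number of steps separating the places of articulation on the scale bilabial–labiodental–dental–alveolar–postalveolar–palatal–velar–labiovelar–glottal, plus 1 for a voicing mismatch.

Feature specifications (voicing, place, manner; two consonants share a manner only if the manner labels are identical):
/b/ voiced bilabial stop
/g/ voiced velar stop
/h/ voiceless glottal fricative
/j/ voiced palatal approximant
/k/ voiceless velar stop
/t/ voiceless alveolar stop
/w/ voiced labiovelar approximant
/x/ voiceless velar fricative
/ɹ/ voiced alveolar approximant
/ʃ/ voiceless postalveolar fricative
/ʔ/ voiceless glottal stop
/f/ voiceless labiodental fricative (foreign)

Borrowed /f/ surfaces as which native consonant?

ʃ

/ʃ/ is closest: same manner (fricative), place distance 3 (labiodental→postalveolar), same voicing; total 3. Next closest is /x/ at distance 5.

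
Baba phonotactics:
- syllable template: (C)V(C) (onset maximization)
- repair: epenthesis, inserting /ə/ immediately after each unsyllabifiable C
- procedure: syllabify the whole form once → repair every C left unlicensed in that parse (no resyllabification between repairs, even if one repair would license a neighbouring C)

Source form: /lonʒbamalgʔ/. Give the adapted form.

Syllabifying with onset maximization leaves /ʒ/, /g/, /ʔ/ stranded (at most one coda consonant is licensed; onsets are limited to one consonant).
Each unlicensed consonant becomes the onset of a new syllable: /ʒ/ → /ʒə/, /g/ → /gə/, /ʔ/ → /ʔə/.

lonʒəbamalgəʔə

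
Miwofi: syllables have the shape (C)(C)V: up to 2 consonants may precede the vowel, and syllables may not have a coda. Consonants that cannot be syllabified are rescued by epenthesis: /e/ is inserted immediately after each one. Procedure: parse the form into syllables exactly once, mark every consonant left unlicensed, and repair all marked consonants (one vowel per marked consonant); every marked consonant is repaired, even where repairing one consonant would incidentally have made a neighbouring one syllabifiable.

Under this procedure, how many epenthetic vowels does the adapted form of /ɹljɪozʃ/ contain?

3

The unsyllabifiable consonants are /ɹ/, /z/, /ʃ/; each receives one epenthetic vowel.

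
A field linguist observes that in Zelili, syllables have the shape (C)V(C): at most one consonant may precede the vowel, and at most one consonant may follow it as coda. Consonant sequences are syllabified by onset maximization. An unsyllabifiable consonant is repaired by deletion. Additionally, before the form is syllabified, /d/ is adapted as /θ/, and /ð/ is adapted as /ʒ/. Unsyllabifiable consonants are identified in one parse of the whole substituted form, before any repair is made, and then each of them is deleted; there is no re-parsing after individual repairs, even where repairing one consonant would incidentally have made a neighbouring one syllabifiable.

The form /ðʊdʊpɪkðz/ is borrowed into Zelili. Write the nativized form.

Substitution: /ð/ → /ʒ/, /d/ → /θ/, giving /ʒʊθʊpɪkʒz/.
The consonants /ʒ/, /z/ cannot be parsed into a legal (C)V(C) syllable (at most one coda consonant is licensed; onsets are limited to one consonant).
Each unlicensed consonant is deleted: /ʒ/, /z/.

ʒʊθʊpɪk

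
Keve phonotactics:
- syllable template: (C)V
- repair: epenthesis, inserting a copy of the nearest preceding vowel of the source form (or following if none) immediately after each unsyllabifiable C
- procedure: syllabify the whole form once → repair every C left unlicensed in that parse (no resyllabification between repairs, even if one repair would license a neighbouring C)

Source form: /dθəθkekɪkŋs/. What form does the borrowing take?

Syllabifying with onset maximization leaves /d/, /θ/, /k/, /ŋ/, /s/ stranded (no codas are permitted; onsets are limited to one consonant).
Inserting the epenthetic vowel yields /d/ → /də/, /θ/ → /θə/, /k/ → /kɪ/, /ŋ/ → /ŋɪ/, /s/ → /sɪ/.

dəθəθəkekɪkɪŋɪsɪ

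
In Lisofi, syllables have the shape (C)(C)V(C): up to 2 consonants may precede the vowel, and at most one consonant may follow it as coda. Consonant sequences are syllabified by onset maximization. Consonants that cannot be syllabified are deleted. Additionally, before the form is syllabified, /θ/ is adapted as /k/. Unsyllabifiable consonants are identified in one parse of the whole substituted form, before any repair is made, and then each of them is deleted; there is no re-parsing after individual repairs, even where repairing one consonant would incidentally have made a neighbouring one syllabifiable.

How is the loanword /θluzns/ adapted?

kluz

Substitution: /θ/ → /k/, giving /kluzns/.
Under (C)(C)V(C), the unsyllabifiable consonants are /n/, /s/ (at most one coda consonant is licensed; onsets may contain at most 2 consonants).
Deleting the stranded consonants removes /n/, /s/.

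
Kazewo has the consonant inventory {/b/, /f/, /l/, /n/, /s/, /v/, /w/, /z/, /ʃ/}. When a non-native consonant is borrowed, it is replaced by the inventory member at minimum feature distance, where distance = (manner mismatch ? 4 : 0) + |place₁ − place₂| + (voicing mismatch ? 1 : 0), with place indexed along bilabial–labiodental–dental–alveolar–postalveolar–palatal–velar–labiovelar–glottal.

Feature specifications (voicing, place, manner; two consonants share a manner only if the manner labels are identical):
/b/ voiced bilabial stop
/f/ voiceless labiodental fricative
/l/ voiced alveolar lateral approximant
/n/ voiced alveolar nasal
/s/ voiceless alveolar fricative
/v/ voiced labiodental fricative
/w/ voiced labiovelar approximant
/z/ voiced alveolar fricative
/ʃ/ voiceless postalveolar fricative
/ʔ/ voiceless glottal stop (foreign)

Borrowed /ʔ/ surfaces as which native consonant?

/w/ is closest: manner differs (stop→approximant, +4), place distance 1 (glottal→labiovelar), voicing differs (+1); total 6. Next closest is /ʃ/ at distance 8.

w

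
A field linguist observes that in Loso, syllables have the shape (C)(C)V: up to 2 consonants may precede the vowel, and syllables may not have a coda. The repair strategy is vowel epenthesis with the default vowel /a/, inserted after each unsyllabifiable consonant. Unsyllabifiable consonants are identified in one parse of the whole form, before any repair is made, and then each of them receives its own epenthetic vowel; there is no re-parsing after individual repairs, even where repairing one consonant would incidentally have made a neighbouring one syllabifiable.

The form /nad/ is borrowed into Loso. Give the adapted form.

The consonants /d/ cannot be parsed into a legal (C)(C)V syllable (no codas are permitted; onsets may contain at most 2 consonants).
Each unlicensed consonant becomes the onset of a new syllable: /d/ → /da/.

nada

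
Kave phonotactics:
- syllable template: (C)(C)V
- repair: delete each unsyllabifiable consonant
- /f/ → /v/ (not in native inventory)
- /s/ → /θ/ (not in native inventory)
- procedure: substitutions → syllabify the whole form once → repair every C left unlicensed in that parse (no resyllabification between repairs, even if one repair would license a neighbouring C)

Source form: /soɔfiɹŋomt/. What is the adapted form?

Substitution: /s/ → /θ/, /f/ → /v/, giving /θoɔviɹŋomt/.
Syllabifying with onset maximization leaves /m/, /t/ stranded (no codas are permitted; onsets may contain at most 2 consonants).
Each unlicensed consonant is deleted: /m/, /t/.

θoɔviɹŋo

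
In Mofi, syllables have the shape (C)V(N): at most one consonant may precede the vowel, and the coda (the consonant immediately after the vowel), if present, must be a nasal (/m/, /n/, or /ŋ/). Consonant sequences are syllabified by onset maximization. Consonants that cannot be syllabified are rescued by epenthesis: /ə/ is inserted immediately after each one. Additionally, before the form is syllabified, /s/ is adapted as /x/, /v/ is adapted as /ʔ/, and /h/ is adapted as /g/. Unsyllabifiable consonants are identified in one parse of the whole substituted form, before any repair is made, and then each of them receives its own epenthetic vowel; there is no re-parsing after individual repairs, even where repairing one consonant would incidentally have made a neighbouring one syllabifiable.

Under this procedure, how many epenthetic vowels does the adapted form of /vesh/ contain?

2

After substitution the input is /ʔexg/.
The unsyllabifiable consonants are /x/, /g/; each receives one epenthetic vowel.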